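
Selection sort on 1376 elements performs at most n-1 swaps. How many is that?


Each of the 1375 passes places one element in its final position.
Pass 1: swap minimum into position 0
Pass 2: swap minimum of remaining into position 1
...
Pass 1375: last two elements, one swap
Maximum swaps = 1376 - 1 = 1375


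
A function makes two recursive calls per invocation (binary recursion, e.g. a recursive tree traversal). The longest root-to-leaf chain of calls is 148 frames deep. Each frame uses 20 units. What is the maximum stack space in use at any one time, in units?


Binary recursion: the two calls run one after the other, so only one root-to-leaf chain of frames is on the stack at a time.
Maximum depth (longest chain) = 148 frames
Each frame = 20 units
Max stack space = 148 * 20 = 2960


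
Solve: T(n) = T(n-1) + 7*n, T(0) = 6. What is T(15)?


Expanding the recurrence:
T(15) = T(14) + 7*15
       = T(13) + 7*14 + 7*15
       ...
       = T(0) + 7*(1 + 2 + ... + 15)
       = 6 + 7 * 15*16/2
       = 6 + 7 * 120
       = 6 + 840 = 846


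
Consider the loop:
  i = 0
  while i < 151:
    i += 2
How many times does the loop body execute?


Starting at i = 0, each iteration adds 2.
Iterations until i >= 151:
  Iteration 1: i = 0 -> i = 2
  Iteration 2: i = 2 -> i = 4
  Iteration 3: i = 4 -> i = 6
  Iteration 4: i = 6 -> i = 8
  Iteration 5: i = 8 -> i = 10
  Iteration 6: i = 10 -> i = 12
  Iteration 7: i = 12 -> i = 14
  Iteration 8: i = 14 -> i = 16
  ... continuing ...
Total iterations = ceil(151/2) = 76


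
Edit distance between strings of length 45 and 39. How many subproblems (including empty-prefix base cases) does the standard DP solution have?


The table includes base cases (empty prefixes).
Rows: (m+1) = 46
Columns: (n+1) = 40
Total = 46 * 40 = 1840


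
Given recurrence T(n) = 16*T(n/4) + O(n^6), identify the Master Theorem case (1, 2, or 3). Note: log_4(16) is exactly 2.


Master Theorem parameters: a=16, b=4, c=6
log_b(a) = 2
Compare b^c with a: 4^6 = 4096 > 16, so c > log_b(a).
Comparing c=6 vs log_b(a)=2:
6 > 2 => Case 3
Result: T(n) = O(n^6)
Master Theorem case = 3


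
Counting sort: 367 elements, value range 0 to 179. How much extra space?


n = 367 (output array)
k = 180 (count array for 180 distinct values)
Extra space = 367 + 180 = 547


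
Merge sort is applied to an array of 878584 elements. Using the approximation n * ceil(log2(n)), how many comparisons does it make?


Merge sort divides the array into halves recursively.
Number of levels = ceil(log2(878584)) = 20
At each level, approximately n = 878584 comparisons are needed for merging.
Total comparisons ~ n * ceil(log2(n)) = 878584 * 20 = 17571680


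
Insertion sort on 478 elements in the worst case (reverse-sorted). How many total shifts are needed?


In the worst case (reverse-sorted), each element shifts past all previous:
  Element 1: 1 shifts
  Element 2: 2 shifts
  Element 3: 3 shifts
  Element 4: 4 shifts
  Element 5: 5 shifts
  ...
  Element 477: 477 shifts
Total = 1 + 2 + ... + 477
= 478*(478-1)/2 = 114003


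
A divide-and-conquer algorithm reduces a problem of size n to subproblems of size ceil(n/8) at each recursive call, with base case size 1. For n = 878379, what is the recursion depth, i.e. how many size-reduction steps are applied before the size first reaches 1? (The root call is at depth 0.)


Each step divides the size by 8 (rounding up); after k steps the size is ceil(n/8^k), which equals 1 exactly when 8^k >= n.
So the depth is the smallest k with 8^k >= 878379, i.e. ceil(log_8(878379)).
8^6 = 262144 < 878379 <= 2097152 = 8^7
Recursion depth = 7


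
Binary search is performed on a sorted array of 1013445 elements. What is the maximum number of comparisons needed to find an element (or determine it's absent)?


Binary search halves the search space each comparison:
  Step 1: search space = 1013445 -> 506722
  Step 2: search space = 506722 -> 253361
  Step 3: search space = 253361 -> 126680
  Step 4: search space = 126680 -> 63340
  Step 5: search space = 63340 -> 31670
  Step 6: search space = 31670 -> 15835
  Step 7: search space = 15835 -> 7917
  Step 8: search space = 7917 -> 3958
  Step 9: search space = 3958 -> 1979
  Step 10: search space = 1979 -> 989
  Step 11: search space = 989 -> 494
  Step 12: search space = 494 -> 247
  Step 13: search space = 247 -> 123
  Step 14: search space = 123 -> 61
  Step 15: search space = 61 -> 30
  Step 16: search space = 30 -> 15
  Step 17: search space = 15 -> 7
  Step 18: search space = 7 -> 3
  Step 19: search space = 3 -> 1
  Step 20: search space = 1 (final check)
Maximum comparisons = floor(log2(1013445)) + 1 = 19 + 1 = 20


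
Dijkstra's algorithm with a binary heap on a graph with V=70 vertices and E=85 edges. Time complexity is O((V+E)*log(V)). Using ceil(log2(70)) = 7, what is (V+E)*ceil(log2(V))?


Dijkstra with a binary heap: each vertex is extracted once, each edge may relax once.
Each heap operation costs O(log V).
V + E = 70 + 85 = 155
ceil(log2(70)) = 7 (since 2^6 = 64 < 70 <= 128 = 2^7)
Total heap work = (V+E) * ceil(log2(V)) = 155 * 7 = 1085


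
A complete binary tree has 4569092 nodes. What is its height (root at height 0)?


In a complete binary tree, level k holds nodes 2^k .. 2^(k+1)-1 (1-indexed).
Height = floor(log2(n)) = floor(log2(4569092)) = 22
Check: 2^22 = 4194304 <= 4569092 < 8388608 = 2^23


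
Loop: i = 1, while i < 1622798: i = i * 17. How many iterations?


i multiplies by 17 each step:
i = 1 -> 17 -> 289 -> 4913 -> 83521 -> 1419857 -> 24137569 (stop)
Iterations = ceil(log_17(1622798)) = 6


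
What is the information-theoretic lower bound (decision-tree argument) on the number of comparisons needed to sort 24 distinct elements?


A binary decision tree of height h has at most 2^h leaves and needs at least n! of them, so h >= ceil(log2(n!)).
Compute 24! as a running product:
  x2 = 2, x3 = 6, x4 = 24, x5 = 120
  x6 = 720, x7 = 5040, x8 = 40320, x9 = 362880
  x10 = 3628800, x11 = 39916800, x12 = 479001600, x13 = 6227020800
  x14 = 87178291200, x15 = 1307674368000, x16 = 20922789888000, x17 = 355687428096000
  x18 = 6402373705728000, x19 = 121645100408832000, x20 = 2432902008176640000, x21 = 51090942171709440000
  x22 = 1124000727777607680000, x23 = 25852016738884976640000, x24 = 620448401733239439360000
24! = 620448401733239439360000
Bracket between powers of 2:
  2^79 = 604462909807314587353088 < 620448401733239439360000 <= 1208925819614629174706176 = 2^80
So ceil(log2(24!)) = 80


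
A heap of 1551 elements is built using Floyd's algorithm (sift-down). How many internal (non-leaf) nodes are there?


Leaf nodes occupy roughly half the array.
Sift-down is called for each internal node, starting from the last one.
Internal nodes = floor(n/2) = floor(1551/2) = 775


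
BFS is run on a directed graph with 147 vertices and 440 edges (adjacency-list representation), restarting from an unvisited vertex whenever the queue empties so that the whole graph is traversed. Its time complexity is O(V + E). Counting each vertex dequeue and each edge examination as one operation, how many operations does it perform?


A full BFS traversal dequeues each vertex exactly once and examines each directed edge exactly once.
V = 147 (vertex processing cost)
E = 440 (edge examination cost)
Total operations proportional to V + E = 147 + 440 = 587


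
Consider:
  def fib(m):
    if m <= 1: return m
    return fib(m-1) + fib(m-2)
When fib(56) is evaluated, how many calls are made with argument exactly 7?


Let N(m) = number of times fib(m) is called while evaluating fib(56).
N(56) = 1 (the initial call).
N(55) = 1 (only fib(56) calls it).
For 1 <= m <= 54: fib(m) is called by fib(m+1) and fib(m+2), so
  N(m) = N(m+1) + N(m+2).
fib(0) is called only by fib(2), so N(0) = N(2).
Walk down from m=56:
  N(56)=1, N(55)=1, N(54)=2, N(53)=3, N(52)=5, N(51)=8, N(50)=13, N(49)=21, N(48)=34, N(47)=55, N(46)=89, N(45)=144, N(44)=233, N(43)=377, N(42)=610, N(41)=987, N(40)=1597, N(39)=2584, N(38)=4181, N(37)=6765, N(36)=10946, N(35)=17711, N(34)=28657, N(33)=46368, N(32)=75025, N(31)=121393, N(30)=196418, N(29)=317811, N(28)=514229, N(27)=832040, N(26)=1346269, N(25)=2178309, N(24)=3524578, N(23)=5702887, N(22)=9227465, N(21)=14930352, N(20)=24157817, N(19)=39088169, N(18)=63245986, N(17)=102334155, N(16)=165580141, N(15)=267914296, N(14)=433494437, N(13)=701408733, N(12)=1134903170, N(11)=1836311903, N(10)=2971215073, N(9)=4807526976, N(8)=7778742049, N(7)=12586269025
N(7) = 12586269025


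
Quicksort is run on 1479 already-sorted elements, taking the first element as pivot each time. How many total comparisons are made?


Sum of comparisons per partition:
1478 + 1477 + ... + 1 + 0
= 1479 * (1479 - 1) / 2
= 1479 * 1478 / 2
= 1092981


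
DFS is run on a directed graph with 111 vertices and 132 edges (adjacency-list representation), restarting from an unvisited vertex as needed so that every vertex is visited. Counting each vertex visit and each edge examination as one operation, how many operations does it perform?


A full DFS traversal processes each vertex exactly once (push/pop on stack).
Each directed edge is examined once.
V = 111, E = 132
V + E = 243


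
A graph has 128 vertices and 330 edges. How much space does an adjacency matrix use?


Adjacency matrix: V x V grid of entries
Space = V^2 = 128^2 = 128 * 128 = 16384


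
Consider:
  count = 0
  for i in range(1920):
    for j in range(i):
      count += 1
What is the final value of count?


For each i, the inner loop runs i times:
  i=0: inner runs 0 times
  i=1: inner runs 1 time
  i=2: inner runs 2 times
  i=3: inner runs 3 times
  i=4: inner runs 4 times
  i=5: inner runs 5 times
  i=6: inner runs 6 times
  i=7: inner runs 7 times
  ...
Total = 0 + 1 + 2 + ... + 1919 = 1920*(1920-1)/2 = 1842240


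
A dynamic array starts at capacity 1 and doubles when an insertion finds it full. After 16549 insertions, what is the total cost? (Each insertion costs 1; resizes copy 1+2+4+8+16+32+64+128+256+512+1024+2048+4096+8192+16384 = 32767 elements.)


Insertion cost: 16549 (one per element)
Resizes occur just before inserting elements 2, 3, 5, 9, ...
Elements copied at each resize: 1 + 2 + 4 + 8 + 16 + 32 + 64 + 128 + 256 + 512 + 1024 + 2048 + 4096 + 8192 + 16384
Sum of copies = 32767 (geometric series: 2^k - 1)
Total = 16549 + 32767 = 49316


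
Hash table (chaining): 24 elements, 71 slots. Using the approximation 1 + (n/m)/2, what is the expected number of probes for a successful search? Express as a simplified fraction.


Computing expected probes:
alpha = 24/71
= 1 + alpha/2
= 1 + 24/(2*71)
= (2*71 + 24) / (2*71)
= 166/142 = 83/71


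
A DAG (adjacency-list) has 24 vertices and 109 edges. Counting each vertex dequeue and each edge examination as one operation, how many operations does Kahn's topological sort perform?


V = 24 (vertex processing)
E = 109 (edge processing)
V + E = 24 + 109 = 133


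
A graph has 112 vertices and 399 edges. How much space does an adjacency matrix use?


Adjacency matrix: V x V grid of entries
Space = V^2 = 112^2 = 112 * 112 = 12544


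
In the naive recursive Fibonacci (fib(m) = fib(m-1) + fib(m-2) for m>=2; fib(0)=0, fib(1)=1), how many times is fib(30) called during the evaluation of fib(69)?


Let N(m) = number of times fib(m) is called while evaluating fib(69).
N(69) = 1 (the initial call).
N(68) = 1 (only fib(69) calls it).
For 1 <= m <= 67: fib(m) is called by fib(m+1) and fib(m+2), so
  N(m) = N(m+1) + N(m+2).
fib(0) is called only by fib(2), so N(0) = N(2).
Walk down from m=69:
  N(69)=1, N(68)=1, N(67)=2, N(66)=3, N(65)=5, N(64)=8, N(63)=13, N(62)=21, N(61)=34, N(60)=55, N(59)=89, N(58)=144, N(57)=233, N(56)=377, N(55)=610, N(54)=987, N(53)=1597, N(52)=2584, N(51)=4181, N(50)=6765, N(49)=10946, N(48)=17711, N(47)=28657, N(46)=46368, N(45)=75025, N(44)=121393, N(43)=196418, N(42)=317811, N(41)=514229, N(40)=832040, N(39)=1346269, N(38)=2178309, N(37)=3524578, N(36)=5702887, N(35)=9227465, N(34)=14930352, N(33)=24157817, N(32)=39088169, N(31)=63245986, N(30)=102334155
N(30) = 102334155


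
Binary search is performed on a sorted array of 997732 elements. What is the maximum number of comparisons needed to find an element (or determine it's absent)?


Binary search halves the search space each comparison:
  Step 1: search space = 997732 -> 498866
  Step 2: search space = 498866 -> 249433
  Step 3: search space = 249433 -> 124716
  Step 4: search space = 124716 -> 62358
  Step 5: search space = 62358 -> 31179
  Step 6: search space = 31179 -> 15589
  Step 7: search space = 15589 -> 7794
  Step 8: search space = 7794 -> 3897
  Step 9: search space = 3897 -> 1948
  Step 10: search space = 1948 -> 974
  Step 11: search space = 974 -> 487
  Step 12: search space = 487 -> 243
  Step 13: search space = 243 -> 121
  Step 14: search space = 121 -> 60
  Step 15: search space = 60 -> 30
  Step 16: search space = 30 -> 15
  Step 17: search space = 15 -> 7
  Step 18: search space = 7 -> 3
  Step 19: search space = 3 -> 1
  Step 20: search space = 1 (final check)
Maximum comparisons = floor(log2(997732)) + 1 = 19 + 1 = 20


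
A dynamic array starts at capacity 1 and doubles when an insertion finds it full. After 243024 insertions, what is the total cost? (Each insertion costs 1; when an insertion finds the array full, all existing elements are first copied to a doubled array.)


Insertion cost: 243024 (one per element)
Resizes occur just before inserting elements 2, 3, 5, 9, ...
Elements copied at each resize: 1 + 2 + 4 + 8 + 16 + 32 + 64 + 128 + 256 + 512 + 1024 + 2048 + 4096 + 8192 + 16384 + 32768 + 65536 + 131072
Sum of copies = 262143 (geometric series: 2^k - 1)
Total = 243024 + 262143 = 505167


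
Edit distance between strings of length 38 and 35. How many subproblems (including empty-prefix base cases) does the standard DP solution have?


The table includes base cases (empty prefixes).
Rows: (m+1) = 39
Columns: (n+1) = 36
Total = 39 * 36 = 1404


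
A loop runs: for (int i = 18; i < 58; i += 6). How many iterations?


Loop starts at i = 18, increments by 6, stops when i >= 58.
Number of iterations = ceil((58 - 18) / 6)
= ceil(40 / 6)
= 7


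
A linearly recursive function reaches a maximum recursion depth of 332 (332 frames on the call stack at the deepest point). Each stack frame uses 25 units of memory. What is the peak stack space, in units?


Maximum recursion depth = 332 frames
Memory per frame = 25 units
Total stack space = depth * frame_size
= 332 * 25 = 8300


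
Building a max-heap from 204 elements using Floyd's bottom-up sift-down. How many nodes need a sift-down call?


In a heap of 204 elements (0-indexed array):
  Last element index: 203
  Parent of last element: floor((203 - 1) / 2) = 101
  Internal nodes: indices 0 to 101
  Count = floor(204/2) = 102


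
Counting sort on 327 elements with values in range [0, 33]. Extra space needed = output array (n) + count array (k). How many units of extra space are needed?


Output array size: 327 (to store sorted result)
Count array size: 34 (one slot per possible value, range 0 to 33)
Total extra space = 327 + 34 = 361


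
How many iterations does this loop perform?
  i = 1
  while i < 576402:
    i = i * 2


The loop variable doubles each iteration:
i = 1 -> 2 -> 4 -> 8 -> 16 -> 32 -> 64 -> 128 -> 256 -> 512 -> 1024 -> 2048 -> 4096 -> 8192 -> 16384 -> 32768 -> 65536 -> 131072 -> 262144 -> 524288 -> 1048576 (stop, 1048576 >= 576402)
Number of doublings = ceil(log2(576402)) = 20


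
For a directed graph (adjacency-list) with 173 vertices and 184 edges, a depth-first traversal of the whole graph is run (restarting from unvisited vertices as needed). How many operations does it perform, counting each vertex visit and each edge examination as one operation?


A full DFS traversal visits each vertex once and examines each edge once.
V = 173
E = 184
Sum = 173 + 184 = 357


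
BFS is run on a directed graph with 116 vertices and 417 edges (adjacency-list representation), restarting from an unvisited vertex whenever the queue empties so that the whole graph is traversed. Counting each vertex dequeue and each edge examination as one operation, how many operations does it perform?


A full BFS traversal dequeues each vertex exactly once and examines each directed edge exactly once.
V = 116 (vertex processing cost)
E = 417 (edge examination cost)
Total operations proportional to V + E = 116 + 417 = 533


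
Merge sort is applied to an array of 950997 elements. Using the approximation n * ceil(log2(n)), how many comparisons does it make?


Merge sort divides the array into halves recursively.
Number of levels = ceil(log2(950997)) = 20
At each level, approximately n = 950997 comparisons are needed for merging.
Total comparisons ~ n * ceil(log2(n)) = 950997 * 20 = 19019940


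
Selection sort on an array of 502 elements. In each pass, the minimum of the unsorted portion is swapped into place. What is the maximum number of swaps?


Selection sort performs one swap per pass:
  Pass 1: find min in positions 0 to 501, swap with position 0
  Pass 2: find min in positions 1 to 501, swap with position 1
  Pass 3: find min in positions 2 to 501, swap with position 2
  Pass 4: find min in positions 3 to 501, swap with position 3
  Pass 5: find min in positions 4 to 501, swap with position 4
  ... (496 more passes)
Total passes (and swaps) = n - 1 = 502 - 1 = 501


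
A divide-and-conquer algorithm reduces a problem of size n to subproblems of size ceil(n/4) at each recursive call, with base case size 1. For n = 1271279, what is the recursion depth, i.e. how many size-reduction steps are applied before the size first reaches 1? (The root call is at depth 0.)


Each step divides the size by 4 (rounding up); after k steps the size is ceil(n/4^k), which equals 1 exactly when 4^k >= n.
So the depth is the smallest k with 4^k >= 1271279, i.e. ceil(log_4(1271279)).
4^10 = 1048576 < 1271279 <= 4194304 = 4^11
Recursion depth = 11


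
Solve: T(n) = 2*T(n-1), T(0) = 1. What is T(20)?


Unrolling:
T(20) = 2*T(19) = 2^2*T(18) = ... = 2^20*T(0)
= 2^20 * 1
= 1048576 * 1 = 1048576


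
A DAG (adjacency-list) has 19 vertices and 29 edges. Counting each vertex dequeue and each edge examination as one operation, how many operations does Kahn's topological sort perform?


V = 19 (vertex processing)
E = 29 (edge processing)
V + E = 19 + 29 = 48


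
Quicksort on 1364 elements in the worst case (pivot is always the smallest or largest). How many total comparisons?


In the worst case, each partition step picks the worst pivot:
  Partition 1: 1363 comparisons (n-1 elements to compare)
  Partition 2: 1362 comparisons
  Partition 3: 1361 comparisons
  Partition 4: 1360 comparisons
  Partition 5: 1359 comparisons
  ...
  Last partition: 0 comparisons
Total = (n-1) + (n-2) + ... + 1 + 0 = n*(n-1)/2
= 1364*1363/2 = 929566


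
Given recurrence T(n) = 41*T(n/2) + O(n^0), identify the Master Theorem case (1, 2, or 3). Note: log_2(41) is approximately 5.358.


Master Theorem parameters: a=41, b=2, c=0
log_b(a) = 5.358
Compare b^c with a: 2^0 = 1 < 41, so c < log_b(a).
Comparing c=0 vs log_b(a)=5.358:
0 < 5.358 => Case 1
Result: T(n) = O(n^(log_2 41)) ~ O(n^5.358)
Master Theorem case = 1


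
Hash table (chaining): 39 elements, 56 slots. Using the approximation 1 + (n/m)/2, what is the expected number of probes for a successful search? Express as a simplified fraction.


Computing expected probes:
alpha = 39/56
= 1 + alpha/2
= 1 + 39/(2*56)
= (2*56 + 39) / (2*56)
= 151/112


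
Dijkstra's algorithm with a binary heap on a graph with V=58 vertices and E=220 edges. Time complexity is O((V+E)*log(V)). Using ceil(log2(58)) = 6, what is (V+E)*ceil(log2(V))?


Dijkstra with a binary heap: each vertex is extracted once, each edge may relax once.
Each heap operation costs O(log V).
V + E = 58 + 220 = 278
ceil(log2(58)) = 6 (since 2^5 = 32 < 58 <= 64 = 2^6)
Total heap work = (V+E) * ceil(log2(V)) = 278 * 6 = 1668


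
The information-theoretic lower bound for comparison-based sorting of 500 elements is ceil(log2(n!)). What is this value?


A binary decision tree of height h has at most 2^h leaves and needs at least n! of them, so h >= ceil(log2(n!)).
500! is far too large to multiply out, so use Stirling's series:
  ln(n!) ~ n ln n - n + (1/2) ln(2 pi n) + 1/(12n)  (error below 1/(360 n^3), negligible here)
  ln(500) = 6.2146081
  n ln n = 500 * 6.2146081 = 3107.3041
  (1/2) ln(2 pi * 500) = (1/2) ln(3141.5927) = 4.0262
  1/(12*500) = 0.0002
  ln(500!) ~ 3107.3041 - 500 + 4.0262 + 0.0002 = 2611.3305
Convert to base 2: log2(500!) = 2611.3305 / ln 2 = 2611.3305 / 0.69314718 = 3767.3536
ceil(3767.3536) = 3768


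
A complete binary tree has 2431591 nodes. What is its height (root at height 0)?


In a complete binary tree, level k holds nodes 2^k .. 2^(k+1)-1 (1-indexed).
Height = floor(log2(n)) = floor(log2(2431591)) = 21
Check: 2^21 = 2097152 <= 2431591 < 4194304 = 2^22


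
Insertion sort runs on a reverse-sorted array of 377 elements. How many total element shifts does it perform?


Sum of shifts = 1 + 2 + 3 + ... + 376
= 377 * 376 / 2
= 141752 / 2
= 70876


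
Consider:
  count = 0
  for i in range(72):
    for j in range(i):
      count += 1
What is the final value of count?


For each i, the inner loop runs i times:
  i=0: inner runs 0 times
  i=1: inner runs 1 time
  i=2: inner runs 2 times
  i=3: inner runs 3 times
  i=4: inner runs 4 times
  i=5: inner runs 5 times
  i=6: inner runs 6 times
  i=7: inner runs 7 times
  ...
Total = 0 + 1 + 2 + ... + 71 = 72*(72-1)/2 = 2556


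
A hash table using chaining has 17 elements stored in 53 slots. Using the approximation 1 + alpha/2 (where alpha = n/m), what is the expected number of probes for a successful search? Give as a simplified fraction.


Load factor alpha = n/m = 17/53
Expected probes = 1 + alpha/2 = 1 + 17/(2*53)
= 1 + 17/106
= 106/106 + 17/106
= 123/106


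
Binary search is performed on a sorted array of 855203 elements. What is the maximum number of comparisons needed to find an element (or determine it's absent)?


Binary search halves the search space each comparison:
  Step 1: search space = 855203 -> 427601
  Step 2: search space = 427601 -> 213800
  Step 3: search space = 213800 -> 106900
  Step 4: search space = 106900 -> 53450
  Step 5: search space = 53450 -> 26725
  Step 6: search space = 26725 -> 13362
  Step 7: search space = 13362 -> 6681
  Step 8: search space = 6681 -> 3340
  Step 9: search space = 3340 -> 1670
  Step 10: search space = 1670 -> 835
  Step 11: search space = 835 -> 417
  Step 12: search space = 417 -> 208
  Step 13: search space = 208 -> 104
  Step 14: search space = 104 -> 52
  Step 15: search space = 52 -> 26
  Step 16: search space = 26 -> 13
  Step 17: search space = 13 -> 6
  Step 18: search space = 6 -> 3
  Step 19: search space = 3 -> 1
  Step 20: search space = 1 (final check)
Maximum comparisons = floor(log2(855203)) + 1 = 19 + 1 = 20


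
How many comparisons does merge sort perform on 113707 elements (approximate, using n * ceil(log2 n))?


Recursion depth: ceil(log2(113707)) = 17
Each recursion level merges n = 113707 elements
Total = 113707 * 17 = 1933019


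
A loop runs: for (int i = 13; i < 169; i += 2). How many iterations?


Loop starts at i = 13, increments by 2, stops when i >= 169.
Number of iterations = ceil((169 - 13) / 2)
= ceil(156 / 2)
= 78


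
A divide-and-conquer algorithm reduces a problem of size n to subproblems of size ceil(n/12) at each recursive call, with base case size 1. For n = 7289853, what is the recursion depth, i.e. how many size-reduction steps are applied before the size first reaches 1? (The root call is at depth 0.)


Each step divides the size by 12 (rounding up); after k steps the size is ceil(n/12^k), which equals 1 exactly when 12^k >= n.
So the depth is the smallest k with 12^k >= 7289853, i.e. ceil(log_12(7289853)).
12^6 = 2985984 < 7289853 <= 35831808 = 12^7
Recursion depth = 7


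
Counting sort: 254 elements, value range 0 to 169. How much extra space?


n = 254 (output array)
k = 170 (count array for 170 distinct values)
Extra space = 254 + 170 = 424


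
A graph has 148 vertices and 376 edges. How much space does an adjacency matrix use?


Adjacency matrix: V x V grid of entries
Space = V^2 = 148^2 = 148 * 148 = 21904


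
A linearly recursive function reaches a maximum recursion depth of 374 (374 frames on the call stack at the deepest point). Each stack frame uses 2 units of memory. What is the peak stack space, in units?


Maximum recursion depth = 374 frames
Memory per frame = 2 units
Total stack space = depth * frame_size
= 374 * 2 = 748


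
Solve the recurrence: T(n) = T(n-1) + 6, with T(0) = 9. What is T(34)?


Unrolling the recurrence:
T(34) = T(33) + 6
       = T(32) + 6 + 6
       = T(31) + 6*3
       ...
       = T(0) + 6*34
       = 9 + 204 = 213


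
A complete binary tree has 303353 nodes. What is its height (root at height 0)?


In a complete binary tree, level k holds nodes 2^k .. 2^(k+1)-1 (1-indexed).
Height = floor(log2(n)) = floor(log2(303353)) = 18
Check: 2^18 = 262144 <= 303353 < 524288 = 2^19


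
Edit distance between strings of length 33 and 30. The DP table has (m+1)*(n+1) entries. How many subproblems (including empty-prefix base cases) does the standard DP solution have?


The table includes base cases (empty prefixes).
Rows: (m+1) = 34
Columns: (n+1) = 31
Total = 34 * 31 = 1054


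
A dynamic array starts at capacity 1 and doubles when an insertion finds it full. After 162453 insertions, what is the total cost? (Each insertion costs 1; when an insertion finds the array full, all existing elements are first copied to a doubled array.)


Insertion cost: 162453 (one per element)
Resizes occur just before inserting elements 2, 3, 5, 9, ...
Elements copied at each resize: 1 + 2 + 4 + 8 + 16 + 32 + 64 + 128 + 256 + 512 + 1024 + 2048 + 4096 + 8192 + 16384 + 32768 + 65536 + 131072
Sum of copies = 262143 (geometric series: 2^k - 1)
Total = 162453 + 262143 = 424596


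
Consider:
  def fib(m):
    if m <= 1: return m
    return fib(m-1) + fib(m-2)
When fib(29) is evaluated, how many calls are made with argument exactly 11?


Let N(m) = number of times fib(m) is called while evaluating fib(29).
N(29) = 1 (the initial call).
N(28) = 1 (only fib(29) calls it).
For 1 <= m <= 27: fib(m) is called by fib(m+1) and fib(m+2), so
  N(m) = N(m+1) + N(m+2).
fib(0) is called only by fib(2), so N(0) = N(2).
Walk down from m=29:
  N(29)=1, N(28)=1, N(27)=2, N(26)=3, N(25)=5, N(24)=8, N(23)=13, N(22)=21, N(21)=34, N(20)=55, N(19)=89, N(18)=144, N(17)=233, N(16)=377, N(15)=610, N(14)=987, N(13)=1597, N(12)=2584, N(11)=4181
N(11) = 4181


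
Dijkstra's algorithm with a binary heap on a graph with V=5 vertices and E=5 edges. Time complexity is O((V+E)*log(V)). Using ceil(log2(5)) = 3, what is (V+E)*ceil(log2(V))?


Dijkstra with a binary heap: each vertex is extracted once, each edge may relax once.
Each heap operation costs O(log V).
V + E = 5 + 5 = 10
ceil(log2(5)) = 3 (since 2^2 = 4 < 5 <= 8 = 2^3)
Total heap work = (V+E) * ceil(log2(V)) = 10 * 3 = 30


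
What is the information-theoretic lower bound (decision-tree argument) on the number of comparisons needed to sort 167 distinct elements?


A binary decision tree of height h has at most 2^h leaves and needs at least n! of them, so h >= ceil(log2(n!)).
167! is far too large to multiply out, so use Stirling's series:
  ln(n!) ~ n ln n - n + (1/2) ln(2 pi n) + 1/(12n)  (error below 1/(360 n^3), negligible here)
  ln(167) = 5.1179938
  n ln n = 167 * 5.1179938 = 854.7050
  (1/2) ln(2 pi * 167) = (1/2) ln(1049.2919) = 3.4779
  1/(12*167) = 0.0005
  ln(167!) ~ 854.7050 - 167 + 3.4779 + 0.0005 = 691.1834
Convert to base 2: log2(167!) = 691.1834 / ln 2 = 691.1834 / 0.69314718 = 997.1669
ceil(997.1669) = 998


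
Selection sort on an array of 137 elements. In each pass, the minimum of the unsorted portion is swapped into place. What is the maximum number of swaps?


Selection sort performs one swap per pass:
  Pass 1: find min in positions 0 to 136, swap with position 0
  Pass 2: find min in positions 1 to 136, swap with position 1
  Pass 3: find min in positions 2 to 136, swap with position 2
  Pass 4: find min in positions 3 to 136, swap with position 3
  Pass 5: find min in positions 4 to 136, swap with position 4
  ... (131 more passes)
Total passes (and swaps) = n - 1 = 137 - 1 = 136


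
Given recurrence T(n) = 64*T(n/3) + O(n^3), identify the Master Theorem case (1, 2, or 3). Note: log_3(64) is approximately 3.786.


Master Theorem parameters: a=64, b=3, c=3
log_b(a) = 3.786
Compare b^c with a: 3^3 = 27 < 64, so c < log_b(a).
Comparing c=3 vs log_b(a)=3.786:
3 < 3.786 => Case 1
Result: T(n) = O(n^(log_3 64)) ~ O(n^3.786)
Master Theorem case = 1


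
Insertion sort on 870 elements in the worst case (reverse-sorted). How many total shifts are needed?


In the worst case (reverse-sorted), each element shifts past all previous:
  Element 1: 1 shifts
  Element 2: 2 shifts
  Element 3: 3 shifts
  Element 4: 4 shifts
  Element 5: 5 shifts
  ...
  Element 869: 869 shifts
Total = 1 + 2 + ... + 869
= 870*(870-1)/2 = 378015


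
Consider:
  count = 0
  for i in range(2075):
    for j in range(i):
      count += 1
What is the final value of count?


For each i, the inner loop runs i times:
  i=0: inner runs 0 times
  i=1: inner runs 1 time
  i=2: inner runs 2 times
  i=3: inner runs 3 times
  i=4: inner runs 4 times
  i=5: inner runs 5 times
  i=6: inner runs 6 times
  i=7: inner runs 7 times
  ...
Total = 0 + 1 + 2 + ... + 2074 = 2075*(2075-1)/2 = 2151775


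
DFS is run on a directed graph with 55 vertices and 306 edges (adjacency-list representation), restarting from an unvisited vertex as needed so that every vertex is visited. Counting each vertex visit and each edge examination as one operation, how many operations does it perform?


A full DFS traversal processes each vertex exactly once (push/pop on stack).
Each directed edge is examined once.
V = 55, E = 306
V + E = 361


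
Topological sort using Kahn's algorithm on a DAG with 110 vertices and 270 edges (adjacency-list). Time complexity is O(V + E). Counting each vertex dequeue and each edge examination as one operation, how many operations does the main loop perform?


Kahn's algorithm:
  1. Compute in-degrees: O(V + E)
  2. Process queue: each vertex dequeued once (O(V))
     each edge examined once (O(E))
Total = V + E = 110 + 270 = 380


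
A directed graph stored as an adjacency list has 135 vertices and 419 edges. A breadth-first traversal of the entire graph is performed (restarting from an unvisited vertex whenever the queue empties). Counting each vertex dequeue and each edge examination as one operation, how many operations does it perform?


A full BFS traversal dequeues each vertex once and examines each edge once.
Vertex visits: 135
Edge visits: 419
V + E = 135 + 419 = 554


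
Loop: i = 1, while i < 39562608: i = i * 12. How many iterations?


i multiplies by 12 each step:
i = 1 -> 12 -> 144 -> 1728 -> 20736 -> 248832 -> 2985984 -> 35831808 -> 429981696 (stop)
Iterations = ceil(log_12(39562608)) = 8


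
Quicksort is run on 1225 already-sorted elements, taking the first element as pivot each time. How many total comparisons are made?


Sum of comparisons per partition:
1224 + 1223 + ... + 1 + 0
= 1225 * (1225 - 1) / 2
= 1225 * 1224 / 2
= 749700


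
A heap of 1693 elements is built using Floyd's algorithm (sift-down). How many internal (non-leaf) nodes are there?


Leaf nodes occupy roughly half the array.
Sift-down is called for each internal node, starting from the last one.
Internal nodes = floor(n/2) = floor(1693/2) = 846


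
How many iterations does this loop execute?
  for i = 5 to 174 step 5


The loop variable i takes values starting at 5 and increments by 5 each iteration.
Sequence: i = 5, 10, 15, 20, 25, 30, 35, 40, 45, ...
The upper bound 174 is inclusive, so the count is floor((last - first) / step) + 1:
floor((174 - 5) / 5) + 1 = floor(169/5) + 1 = 33 + 1 = 34


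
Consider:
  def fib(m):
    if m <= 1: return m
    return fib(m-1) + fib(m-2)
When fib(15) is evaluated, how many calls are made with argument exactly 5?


Let N(m) = number of times fib(m) is called while evaluating fib(15).
N(15) = 1 (the initial call).
N(14) = 1 (only fib(15) calls it).
For 1 <= m <= 13: fib(m) is called by fib(m+1) and fib(m+2), so
  N(m) = N(m+1) + N(m+2).
fib(0) is called only by fib(2), so N(0) = N(2).
Walk down from m=15:
  N(15)=1, N(14)=1, N(13)=2, N(12)=3, N(11)=5, N(10)=8, N(9)=13, N(8)=21, N(7)=34, N(6)=55, N(5)=89
N(5) = 89


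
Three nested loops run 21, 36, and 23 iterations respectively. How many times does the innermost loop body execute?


Loop 1 (outermost): 21 iterations
Loop 2 (middle): 36 iterations per outer
Loop 3 (innermost): 23 iterations per middle
Total = 21 * 36 * 23 = 17388


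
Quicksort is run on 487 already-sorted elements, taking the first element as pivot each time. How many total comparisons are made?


Sum of comparisons per partition:
486 + 485 + ... + 1 + 0
= 487 * (487 - 1) / 2
= 487 * 486 / 2
= 118341


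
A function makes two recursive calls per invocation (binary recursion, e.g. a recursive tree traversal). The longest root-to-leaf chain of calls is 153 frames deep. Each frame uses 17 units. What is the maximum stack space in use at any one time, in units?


Binary recursion: the two calls run one after the other, so only one root-to-leaf chain of frames is on the stack at a time.
Maximum depth (longest chain) = 153 frames
Each frame = 17 units
Max stack space = 153 * 17 = 2601


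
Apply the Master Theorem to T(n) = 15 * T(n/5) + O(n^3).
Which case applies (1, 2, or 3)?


The Master Theorem: T(n) = a*T(n/b) + O(n^c)
  a = 15, b = 5, c = 3
log_b(a) = log_5(15) ~ 1.683
Compare b^c with a: 5^3 = 125 > 15, so c > log_b(a).
Since c > log_b(a), Case 3 applies.
T(n) = O(n^3)
Master Theorem case = 3


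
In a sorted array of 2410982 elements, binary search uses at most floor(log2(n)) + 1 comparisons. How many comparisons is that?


Halving sequence: 2410982 -> 1205491 -> 602745 -> 301372 -> 150686 -> 75343 -> 37671 -> 18835 -> 9417 -> 4708 -> 2354 -> 1177 -> 588 -> 294 -> 147 -> 73 -> 36 -> 18 -> 9 -> 4 -> 2 -> 1
Number of halvings = 21
Max comparisons = 21 + 1 = 22


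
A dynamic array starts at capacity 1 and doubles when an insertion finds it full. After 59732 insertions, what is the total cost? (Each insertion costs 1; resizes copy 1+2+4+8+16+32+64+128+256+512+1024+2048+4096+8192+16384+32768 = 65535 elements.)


Insertion cost: 59732 (one per element)
Resizes occur just before inserting elements 2, 3, 5, 9, ...
Elements copied at each resize: 1 + 2 + 4 + 8 + 16 + 32 + 64 + 128 + 256 + 512 + 1024 + 2048 + 4096 + 8192 + 16384 + 32768
Sum of copies = 65535 (geometric series: 2^k - 1)
Total = 59732 + 65535 = 125267


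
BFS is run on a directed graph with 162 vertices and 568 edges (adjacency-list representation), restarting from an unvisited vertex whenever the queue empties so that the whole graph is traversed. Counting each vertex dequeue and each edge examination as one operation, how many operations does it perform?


A full BFS traversal dequeues each vertex exactly once and examines each directed edge exactly once.
V = 162 (vertex processing cost)
E = 568 (edge examination cost)
Total operations proportional to V + E = 162 + 568 = 730


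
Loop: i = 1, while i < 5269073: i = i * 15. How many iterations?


i multiplies by 15 each step:
i = 1 -> 15 -> 225 -> 3375 -> 50625 -> 759375 -> 11390625 (stop)
Iterations = ceil(log_15(5269073)) = 6


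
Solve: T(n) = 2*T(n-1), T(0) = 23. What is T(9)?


Unrolling:
T(9) = 2*T(8) = 2^2*T(7) = ... = 2^9*T(0)
= 2^9 * 23
= 512 * 23 = 11776


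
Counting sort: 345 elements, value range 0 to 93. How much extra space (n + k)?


n = 345 (output array)
k = 94 (count array for 94 distinct values)
Extra space = 345 + 94 = 439


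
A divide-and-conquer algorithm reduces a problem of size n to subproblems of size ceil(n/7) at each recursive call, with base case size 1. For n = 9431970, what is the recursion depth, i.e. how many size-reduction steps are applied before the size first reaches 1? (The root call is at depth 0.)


Each step divides the size by 7 (rounding up); after k steps the size is ceil(n/7^k), which equals 1 exactly when 7^k >= n.
So the depth is the smallest k with 7^k >= 9431970, i.e. ceil(log_7(9431970)).
7^8 = 5764801 < 9431970 <= 40353607 = 7^9
Recursion depth = 9


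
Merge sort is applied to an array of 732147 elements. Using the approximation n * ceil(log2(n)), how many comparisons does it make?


Merge sort divides the array into halves recursively.
Number of levels = ceil(log2(732147)) = 20
At each level, approximately n = 732147 comparisons are needed for merging.
Total comparisons ~ n * ceil(log2(n)) = 732147 * 20 = 14642940


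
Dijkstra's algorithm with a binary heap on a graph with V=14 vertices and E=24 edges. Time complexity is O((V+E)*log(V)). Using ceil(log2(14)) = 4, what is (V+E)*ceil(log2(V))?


Dijkstra with a binary heap: each vertex is extracted once, each edge may relax once.
Each heap operation costs O(log V).
V + E = 14 + 24 = 38
ceil(log2(14)) = 4 (since 2^3 = 8 < 14 <= 16 = 2^4)
Total heap work = (V+E) * ceil(log2(V)) = 38 * 4 = 152


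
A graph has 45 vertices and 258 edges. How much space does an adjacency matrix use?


Adjacency matrix: V x V grid of entries
Space = V^2 = 45^2 = 45 * 45 = 2025


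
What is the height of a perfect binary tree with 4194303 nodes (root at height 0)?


A perfect binary tree with 4194303 nodes:
  4194303 = 2^22 - 1
  Levels: 0, 1, ..., 21
  Height = 21


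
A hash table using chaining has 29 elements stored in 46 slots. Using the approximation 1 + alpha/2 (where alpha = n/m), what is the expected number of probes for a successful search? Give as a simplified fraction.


Load factor alpha = n/m = 29/46
Expected probes = 1 + alpha/2 = 1 + 29/(2*46)
= 1 + 29/92
= 92/92 + 29/92
= 121/92


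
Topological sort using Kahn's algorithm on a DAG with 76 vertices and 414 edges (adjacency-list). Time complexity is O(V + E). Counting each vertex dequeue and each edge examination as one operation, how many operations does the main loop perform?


Kahn's algorithm:
  1. Compute in-degrees: O(V + E)
  2. Process queue: each vertex dequeued once (O(V))
     each edge examined once (O(E))
Total = V + E = 76 + 414 = 490


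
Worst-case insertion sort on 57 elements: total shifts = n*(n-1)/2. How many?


Sum of shifts = 1 + 2 + 3 + ... + 56
= 57 * 56 / 2
= 3192 / 2
= 1596


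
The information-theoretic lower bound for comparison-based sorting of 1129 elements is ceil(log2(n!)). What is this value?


A binary decision tree of height h has at most 2^h leaves and needs at least n! of them, so h >= ceil(log2(n!)).
1129! is far too large to multiply out, so use Stirling's series:
  ln(n!) ~ n ln n - n + (1/2) ln(2 pi n) + 1/(12n)  (error below 1/(360 n^3), negligible here)
  ln(1129) = 7.0290876
  n ln n = 1129 * 7.0290876 = 7935.8399
  (1/2) ln(2 pi * 1129) = (1/2) ln(7093.7162) = 4.4335
  1/(12*1129) = 0.0001
  ln(1129!) ~ 7935.8399 - 1129 + 4.4335 + 0.0001 = 6811.2735
Convert to base 2: log2(1129!) = 6811.2735 / ln 2 = 6811.2735 / 0.69314718 = 9826.5905
ceil(9826.5905) = 9827


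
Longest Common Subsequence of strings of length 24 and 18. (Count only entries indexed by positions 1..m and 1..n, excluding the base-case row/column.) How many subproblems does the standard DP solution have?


DP table indexed by positions in both strings.
First string: 24 positions
Second string: 18 positions
Total = 24 * 18 = 432


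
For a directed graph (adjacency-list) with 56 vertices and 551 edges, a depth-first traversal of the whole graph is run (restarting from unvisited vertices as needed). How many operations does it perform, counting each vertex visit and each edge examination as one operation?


A full DFS traversal visits each vertex once and examines each edge once.
V = 56
E = 551
Sum = 56 + 551 = 607
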